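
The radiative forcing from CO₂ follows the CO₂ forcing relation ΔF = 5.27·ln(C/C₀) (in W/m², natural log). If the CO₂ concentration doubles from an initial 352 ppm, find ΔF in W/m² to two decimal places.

Because the forcing depends only on the ratio C/C₀, the initial concentration does not enter.
ΔF = 5.27 × ln(2) = 5.27 × 0.69315 = 3.6529 W/m².

ΔF = 3.65 W/m²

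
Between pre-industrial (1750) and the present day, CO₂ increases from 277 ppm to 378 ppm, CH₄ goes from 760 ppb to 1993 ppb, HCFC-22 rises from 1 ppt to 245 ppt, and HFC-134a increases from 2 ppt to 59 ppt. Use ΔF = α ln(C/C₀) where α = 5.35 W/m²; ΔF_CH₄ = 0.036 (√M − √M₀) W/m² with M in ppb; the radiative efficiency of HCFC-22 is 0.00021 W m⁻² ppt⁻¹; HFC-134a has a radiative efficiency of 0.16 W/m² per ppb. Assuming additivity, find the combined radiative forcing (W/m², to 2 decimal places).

CO₂: 5.35 × ln(378/277) = 5.35 × ln(1.36462) = 5.35 × 0.31088 = 1.6632 W/m².
CH₄: 0.036 × (√1993 − √760) = 0.036 × (44.6430 − 27.5681) = 0.036 × 17.0749 = 0.6147 W/m².
HCFC-22: ΔF = 0.00021 × (245 − 1) = 0.00021 × 244 = 0.0512 W/m².
HFC-134a: Δ = 59 − 2 = 57 ppt = 0.057 ppb; ΔF = 0.16 × 0.057 = 0.0091 W/m².
Total ΔF = 1.6632 + 0.6147 + 0.0512 + 0.0091 = 2.3382 W/m².

ΔF = 2.34 W/m²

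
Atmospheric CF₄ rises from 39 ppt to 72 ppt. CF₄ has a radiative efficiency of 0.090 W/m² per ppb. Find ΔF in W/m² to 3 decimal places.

CF₄: Δ = 72 − 39 = 33 ppt = 0.033 ppb; ΔF = 0.090 × 0.033 = 0.0030 W/m².

ΔF = 0.003 W/m²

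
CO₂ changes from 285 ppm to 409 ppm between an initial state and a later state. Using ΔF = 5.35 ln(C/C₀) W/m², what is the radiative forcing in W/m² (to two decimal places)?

CO₂: 5.35 × ln(409/285) = 5.35 × ln(1.43509) = 5.35 × 0.36123 = 1.9326 W/m².

ΔF = 1.93 W/m²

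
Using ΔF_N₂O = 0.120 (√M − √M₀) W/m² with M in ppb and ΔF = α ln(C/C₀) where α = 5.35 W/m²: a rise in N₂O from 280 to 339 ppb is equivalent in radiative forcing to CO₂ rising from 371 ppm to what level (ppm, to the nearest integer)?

C ≈ 385 ppm

N₂O forcing: 0.120 × (√339 − √280) = 0.120 × (18.4120 − 16.7332) = 0.120 × 1.6788 = 0.20146 W/m².
Set 5.35 ln(C/371) = 0.20146: ln(C/371) = 0.20146/5.35 = 0.03766, so C = 371 × e^0.03766 = 371 × 1.03838 = 385.24 ppm.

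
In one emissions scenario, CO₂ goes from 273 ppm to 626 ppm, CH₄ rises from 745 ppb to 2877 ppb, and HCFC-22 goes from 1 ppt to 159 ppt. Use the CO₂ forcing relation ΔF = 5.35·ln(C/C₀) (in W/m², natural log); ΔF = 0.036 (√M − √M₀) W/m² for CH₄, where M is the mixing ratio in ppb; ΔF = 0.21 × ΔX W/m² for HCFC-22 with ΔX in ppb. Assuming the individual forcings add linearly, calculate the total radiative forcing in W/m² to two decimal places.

CO₂: 5.35 × ln(626/273) = 5.35 × ln(2.29304) = 5.35 × 0.82988 = 4.4399 W/m².
CH₄: 0.036 × (√2877 − √745) = 0.036 × (53.6377 − 27.2947) = 0.036 × 26.3430 = 0.9483 W/m².
HCFC-22: Δ = 159 − 1 = 158 ppt = 0.158 ppb; ΔF = 0.21 × 0.158 = 0.0332 W/m².
Total ΔF = 4.4399 + 0.9483 + 0.0332 = 5.4214 W/m².

ΔF = 5.42 W/m²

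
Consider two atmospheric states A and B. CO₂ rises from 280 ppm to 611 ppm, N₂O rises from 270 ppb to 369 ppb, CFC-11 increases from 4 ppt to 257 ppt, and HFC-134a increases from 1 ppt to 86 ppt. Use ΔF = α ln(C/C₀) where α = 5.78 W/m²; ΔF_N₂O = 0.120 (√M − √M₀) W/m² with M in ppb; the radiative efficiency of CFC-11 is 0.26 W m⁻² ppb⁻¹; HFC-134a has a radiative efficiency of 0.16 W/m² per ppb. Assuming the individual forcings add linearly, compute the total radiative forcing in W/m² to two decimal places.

CO₂: 5.78 × ln(611/280) = 5.78 × ln(2.18214) = 5.78 × 0.78031 = 4.5102 W/m².
N₂O: 0.120 × (√369 − √270) = 0.120 × (19.2094 − 16.4317) = 0.120 × 2.7777 = 0.3333 W/m².
CFC-11: Δ = 257 − 4 = 253 ppt = 0.253 ppb; ΔF = 0.26 × 0.253 = 0.0658 W/m².
HFC-134a: Δ = 86 − 1 = 85 ppt = 0.085 ppb; ΔF = 0.16 × 0.085 = 0.0136 W/m².
Total ΔF = 4.5102 + 0.3333 + 0.0658 + 0.0136 = 4.9229 W/m².

ΔF = 4.92 W/m²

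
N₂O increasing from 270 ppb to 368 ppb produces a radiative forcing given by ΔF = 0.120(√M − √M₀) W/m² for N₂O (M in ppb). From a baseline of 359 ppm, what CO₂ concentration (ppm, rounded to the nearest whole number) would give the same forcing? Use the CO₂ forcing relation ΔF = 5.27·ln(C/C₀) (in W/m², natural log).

N₂O forcing: 0.120 × (√368 − √270) = 0.120 × (19.1833 − 16.4317) = 0.120 × 2.7516 = 0.33019 W/m².
Set 5.27 ln(C/359) = 0.33019: ln(C/359) = 0.33019/5.27 = 0.06265, so C = 359 × e^0.06265 = 359 × 1.06465 = 382.21 ppm.

C ≈ 382 ppm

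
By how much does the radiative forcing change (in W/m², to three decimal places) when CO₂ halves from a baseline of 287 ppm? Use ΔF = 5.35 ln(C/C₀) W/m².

ΔF = 5.35 × ln(0.5) = 5.35 × -0.69315 = -3.7084 W/m².

ΔF = -3.708 W/m²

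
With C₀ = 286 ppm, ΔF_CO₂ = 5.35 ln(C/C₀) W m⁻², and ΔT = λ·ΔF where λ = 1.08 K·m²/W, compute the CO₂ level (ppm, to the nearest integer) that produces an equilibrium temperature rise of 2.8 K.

C ≈ 464 ppm

Required forcing: ΔF = ΔT/λ = 2.8/1.08 = 2.5926 W/m².
Then ln(C/286) = ΔF/5.35 = 2.5926/5.35 = 0.48460.
So C = 286 × e^0.48460 = 286 × 1.62353 = 464.33 ppm.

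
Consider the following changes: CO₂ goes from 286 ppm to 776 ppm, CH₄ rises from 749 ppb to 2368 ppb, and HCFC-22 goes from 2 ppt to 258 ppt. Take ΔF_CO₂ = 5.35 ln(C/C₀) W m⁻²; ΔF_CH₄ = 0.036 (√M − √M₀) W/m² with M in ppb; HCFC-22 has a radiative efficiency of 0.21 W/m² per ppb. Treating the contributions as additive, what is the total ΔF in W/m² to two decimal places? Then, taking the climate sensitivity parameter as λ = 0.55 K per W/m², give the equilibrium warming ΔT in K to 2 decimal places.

CO₂: 5.35 × ln(776/286) = 5.35 × ln(2.71329) = 5.35 × 0.99816 = 5.3402 W/m².
CH₄: 0.036 × (√2368 − √749) = 0.036 × (48.6621 − 27.3679) = 0.036 × 21.2942 = 0.7666 W/m².
HCFC-22: Δ = 258 − 2 = 256 ppt = 0.256 ppb; ΔF = 0.21 × 0.256 = 0.0538 W/m².
Total ΔF = 5.3402 + 0.7666 + 0.0538 = 6.1606 W/m².
ΔT = λ ΔF = 0.55 × 6.16 = 3.3880 K.

ΔF = 6.16 W/m²; ΔT = 3.39 K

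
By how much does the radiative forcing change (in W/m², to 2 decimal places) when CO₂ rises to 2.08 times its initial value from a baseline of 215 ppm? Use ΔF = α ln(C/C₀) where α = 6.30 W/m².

ΔF = 4.61 W/m²

Because the forcing depends only on the ratio C/C₀, the initial concentration does not enter.
ΔF = 6.30 × ln(2.08) = 6.30 × 0.73237 = 4.6139 W/m².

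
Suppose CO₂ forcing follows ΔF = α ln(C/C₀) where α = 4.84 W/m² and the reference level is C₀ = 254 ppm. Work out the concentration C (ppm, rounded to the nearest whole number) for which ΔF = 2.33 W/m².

Set 4.84 ln(C/254) = 2.33, so ln(C/254) = 2.33/4.84 = 0.48140.
Then C/254 = e^0.48140 = 1.61834, giving C = 254 × 1.61834 = 411.06 ppm.

C ≈ 411 ppm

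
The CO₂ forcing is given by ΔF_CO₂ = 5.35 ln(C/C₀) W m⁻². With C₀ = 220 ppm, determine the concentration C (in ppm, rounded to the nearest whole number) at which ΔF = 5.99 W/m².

C ≈ 674 ppm

Set 5.35 ln(C/220) = 5.99, so ln(C/220) = 5.99/5.35 = 1.11963.
Then C/220 = e^1.11963 = 3.06372, giving C = 220 × 3.06372 = 674.02 ppm.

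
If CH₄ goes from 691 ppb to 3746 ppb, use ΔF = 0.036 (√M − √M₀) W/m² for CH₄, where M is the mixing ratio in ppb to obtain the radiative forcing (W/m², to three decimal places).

ΔF = 1.257 W/m²

CH₄: 0.036 × (√3746 − √691) = 0.036 × (61.2046 − 26.2869) = 0.036 × 34.9177 = 1.2570 W/m².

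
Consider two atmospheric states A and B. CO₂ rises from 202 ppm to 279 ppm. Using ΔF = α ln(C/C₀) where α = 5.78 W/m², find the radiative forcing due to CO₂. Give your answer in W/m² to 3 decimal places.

CO₂: 5.78 × ln(279/202) = 5.78 × ln(1.38119) = 5.78 × 0.32295 = 1.8667 W/m².

ΔF = 1.867 W/m²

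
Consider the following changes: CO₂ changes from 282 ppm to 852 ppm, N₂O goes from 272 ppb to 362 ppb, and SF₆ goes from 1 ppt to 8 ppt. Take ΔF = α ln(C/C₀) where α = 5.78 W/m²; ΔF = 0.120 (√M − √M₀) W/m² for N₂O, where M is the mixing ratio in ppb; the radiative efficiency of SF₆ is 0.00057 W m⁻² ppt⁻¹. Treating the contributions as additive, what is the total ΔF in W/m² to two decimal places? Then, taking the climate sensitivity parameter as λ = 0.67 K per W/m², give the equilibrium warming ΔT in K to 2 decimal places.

CO₂: 5.78 × ln(852/282) = 5.78 × ln(3.02128) = 5.78 × 1.10568 = 6.3908 W/m².
N₂O: 0.120 × (√362 − √272) = 0.120 × (19.0263 − 16.4924) = 0.120 × 2.5339 = 0.3041 W/m².
SF₆: ΔF = 0.00057 × (8 − 1) = 0.00057 × 7 = 0.0040 W/m².
Total ΔF = 6.3908 + 0.3041 + 0.0040 = 6.6989 W/m².
ΔT = λ ΔF = 0.67 × 6.70 = 4.4890 K.

ΔF = 6.70 W/m²; ΔT = 4.49 K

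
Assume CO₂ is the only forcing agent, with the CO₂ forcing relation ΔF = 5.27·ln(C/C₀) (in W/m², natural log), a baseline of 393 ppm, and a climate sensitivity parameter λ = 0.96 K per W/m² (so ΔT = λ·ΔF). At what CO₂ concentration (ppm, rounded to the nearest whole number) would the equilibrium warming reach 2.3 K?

Required forcing: ΔF = ΔT/λ = 2.3/0.96 = 2.3958 W/m².
Then ln(C/393) = ΔF/5.27 = 2.3958/5.27 = 0.45461.
So C = 393 × e^0.45461 = 393 × 1.57556 = 619.20 ppm.

C ≈ 619 ppm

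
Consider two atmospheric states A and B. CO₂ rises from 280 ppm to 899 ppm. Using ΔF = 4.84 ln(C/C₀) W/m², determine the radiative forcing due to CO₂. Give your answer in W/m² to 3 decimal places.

CO₂: 4.84 × ln(899/280) = 4.84 × ln(3.21071) = 4.84 × 1.16649 = 5.6458 W/m².

ΔF = 5.646 W/m²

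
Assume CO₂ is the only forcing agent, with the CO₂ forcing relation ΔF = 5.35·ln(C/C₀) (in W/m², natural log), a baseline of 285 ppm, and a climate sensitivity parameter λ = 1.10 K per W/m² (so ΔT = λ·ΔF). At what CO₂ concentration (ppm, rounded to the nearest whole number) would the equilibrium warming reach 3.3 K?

Required forcing: ΔF = ΔT/λ = 3.3/1.10 = 3.0000 W/m².
Then ln(C/285) = ΔF/5.35 = 3.0000/5.35 = 0.56075.
So C = 285 × e^0.56075 = 285 × 1.75199 = 499.32 ppm.

C ≈ 499 ppm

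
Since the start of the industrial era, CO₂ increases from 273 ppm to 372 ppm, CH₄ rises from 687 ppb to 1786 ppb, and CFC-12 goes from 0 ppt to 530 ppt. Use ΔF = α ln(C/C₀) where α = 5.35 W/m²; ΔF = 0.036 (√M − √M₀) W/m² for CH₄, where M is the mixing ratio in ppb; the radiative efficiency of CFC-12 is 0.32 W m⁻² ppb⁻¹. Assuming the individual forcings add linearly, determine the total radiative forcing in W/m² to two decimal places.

CO₂: 5.35 × ln(372/273) = 5.35 × ln(1.36264) = 5.35 × 0.30942 = 1.6554 W/m².
CH₄: 0.036 × (√1786 − √687) = 0.036 × (42.2611 − 26.2107) = 0.036 × 16.0504 = 0.5778 W/m².
CFC-12: Δ = 530 − 0 = 530 ppt = 0.530 ppb; ΔF = 0.32 × 0.530 = 0.1696 W/m².
Total ΔF = 1.6554 + 0.5778 + 0.1696 = 2.4028 W/m².

ΔF = 2.40 W/m²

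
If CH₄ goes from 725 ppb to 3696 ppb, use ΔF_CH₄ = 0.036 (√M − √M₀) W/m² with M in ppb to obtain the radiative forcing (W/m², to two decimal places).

CH₄: 0.036 × (√3696 − √725) = 0.036 × (60.7947 − 26.9258) = 0.036 × 33.8689 = 1.2193 W/m².

ΔF = 1.22 W/m²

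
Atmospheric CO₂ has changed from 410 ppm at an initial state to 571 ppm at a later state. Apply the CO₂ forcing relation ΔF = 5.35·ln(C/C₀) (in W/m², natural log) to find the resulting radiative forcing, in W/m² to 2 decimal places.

ΔF = 1.77 W/m²

CO₂ absorption bands are partially saturated, so forcing scales with the logarithm of the concentration ratio.
CO₂: 5.35 × ln(571/410) = 5.35 × ln(1.39268) = 5.35 × 0.33123 = 1.7721 W/m².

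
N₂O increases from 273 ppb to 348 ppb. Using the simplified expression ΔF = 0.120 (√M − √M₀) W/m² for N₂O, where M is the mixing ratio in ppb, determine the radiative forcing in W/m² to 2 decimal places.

N₂O: 0.120 × (√348 − √273) = 0.120 × (18.6548 − 16.5227) = 0.120 × 2.1321 = 0.2559 W/m².

ΔF = 0.26 W/m²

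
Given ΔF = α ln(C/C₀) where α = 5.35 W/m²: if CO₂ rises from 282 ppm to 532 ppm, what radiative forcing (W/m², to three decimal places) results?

CO₂ absorption bands are partially saturated, so forcing scales with the logarithm of the concentration ratio.
CO₂: 5.35 × ln(532/282) = 5.35 × ln(1.88652) = 5.35 × 0.63473 = 3.3958 W/m².

ΔF = 3.396 W/m²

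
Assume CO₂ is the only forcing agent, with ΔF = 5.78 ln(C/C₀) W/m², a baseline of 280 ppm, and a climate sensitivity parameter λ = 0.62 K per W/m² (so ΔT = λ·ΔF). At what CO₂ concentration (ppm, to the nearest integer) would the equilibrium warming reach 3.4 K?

Required forcing: ΔF = ΔT/λ = 3.4/0.62 = 5.4839 W/m².
Then ln(C/280) = ΔF/5.78 = 5.4839/5.78 = 0.94877.
So C = 280 × e^0.94877 = 280 × 2.58253 = 723.11 ppm.

C ≈ 723 ppm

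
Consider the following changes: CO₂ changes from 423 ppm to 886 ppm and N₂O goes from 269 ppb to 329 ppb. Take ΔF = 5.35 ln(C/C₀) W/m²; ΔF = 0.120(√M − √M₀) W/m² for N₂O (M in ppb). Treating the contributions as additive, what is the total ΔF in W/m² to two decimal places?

CO₂: 5.35 × ln(886/423) = 5.35 × ln(2.09456) = 5.35 × 0.73934 = 3.9555 W/m².
N₂O: 0.120 × (√329 − √269) = 0.120 × (18.1384 − 16.4012) = 0.120 × 1.7372 = 0.2085 W/m².
Total ΔF = 3.9555 + 0.2085 = 4.1640 W/m².

ΔF = 4.16 W/m²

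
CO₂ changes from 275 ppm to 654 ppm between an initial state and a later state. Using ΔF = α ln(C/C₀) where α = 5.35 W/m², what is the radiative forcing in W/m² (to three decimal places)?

CO₂ absorption bands are partially saturated, so forcing scales with the logarithm of the concentration ratio.
CO₂: 5.35 × ln(654/275) = 5.35 × ln(2.37818) = 5.35 × 0.86634 = 4.6349 W/m².

ΔF = 4.635 W/m²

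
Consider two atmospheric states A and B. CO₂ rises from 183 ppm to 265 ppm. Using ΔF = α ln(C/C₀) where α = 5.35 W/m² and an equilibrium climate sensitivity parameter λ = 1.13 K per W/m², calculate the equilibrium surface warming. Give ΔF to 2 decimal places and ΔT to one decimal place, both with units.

ΔF = 1.98 W/m²; ΔT = 2.2 K

CO₂: 5.35 × ln(265/183) = 5.35 × ln(1.44809) = 5.35 × 0.37025 = 1.9808 W/m².
ΔT = λ ΔF = 1.13 × 1.98 = 2.2374 K.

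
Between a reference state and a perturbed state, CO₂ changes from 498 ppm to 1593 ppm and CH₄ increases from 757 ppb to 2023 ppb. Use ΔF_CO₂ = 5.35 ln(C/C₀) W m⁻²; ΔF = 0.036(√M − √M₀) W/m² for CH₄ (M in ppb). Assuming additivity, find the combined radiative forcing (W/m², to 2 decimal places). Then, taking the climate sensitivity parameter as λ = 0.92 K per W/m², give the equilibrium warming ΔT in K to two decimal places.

ΔF = 6.85 W/m²; ΔT = 6.30 K

CO₂: 5.35 × ln(1593/498) = 5.35 × ln(3.19880) = 5.35 × 1.16278 = 6.2209 W/m².
CH₄: 0.036 × (√2023 − √757) = 0.036 × (44.9778 − 27.5136) = 0.036 × 17.4642 = 0.6287 W/m².
Total ΔF = 6.2209 + 0.6287 = 6.8496 W/m².
ΔT = λ ΔF = 0.92 × 6.85 = 6.3020 K.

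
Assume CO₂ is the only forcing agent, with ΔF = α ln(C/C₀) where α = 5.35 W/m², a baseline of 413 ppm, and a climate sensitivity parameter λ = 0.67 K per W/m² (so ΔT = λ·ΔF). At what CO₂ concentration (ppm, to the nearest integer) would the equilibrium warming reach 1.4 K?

C ≈ 610 ppm

Required forcing: ΔF = ΔT/λ = 1.4/0.67 = 2.0896 W/m².
Then ln(C/413) = ΔF/5.35 = 2.0896/5.35 = 0.39058.
So C = 413 × e^0.39058 = 413 × 1.47784 = 610.35 ppm.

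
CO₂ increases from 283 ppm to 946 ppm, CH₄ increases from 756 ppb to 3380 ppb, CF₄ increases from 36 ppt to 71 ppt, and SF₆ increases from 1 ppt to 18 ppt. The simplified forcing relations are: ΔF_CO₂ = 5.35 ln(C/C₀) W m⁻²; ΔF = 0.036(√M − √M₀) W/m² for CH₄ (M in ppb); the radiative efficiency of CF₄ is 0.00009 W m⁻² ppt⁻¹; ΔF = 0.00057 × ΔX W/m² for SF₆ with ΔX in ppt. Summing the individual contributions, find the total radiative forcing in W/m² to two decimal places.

ΔF = 7.57 W/m²

CO₂: 5.35 × ln(946/283) = 5.35 × ln(3.34276) = 5.35 × 1.20680 = 6.4564 W/m².
CH₄: 0.036 × (√3380 − √756) = 0.036 × (58.1378 − 27.4955) = 0.036 × 30.6423 = 1.1031 W/m².
CF₄: ΔF = 0.00009 × (71 − 36) = 0.00009 × 35 = 0.0032 W/m².
SF₆: ΔF = 0.00057 × (18 − 1) = 0.00057 × 17 = 0.0097 W/m².
Total ΔF = 6.4564 + 1.1031 + 0.0032 + 0.0097 = 7.5724 W/m².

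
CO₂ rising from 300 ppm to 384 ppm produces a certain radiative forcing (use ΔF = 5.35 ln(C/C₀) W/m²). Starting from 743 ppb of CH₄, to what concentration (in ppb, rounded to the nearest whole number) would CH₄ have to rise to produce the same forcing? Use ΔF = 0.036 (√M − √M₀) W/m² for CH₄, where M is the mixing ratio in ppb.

CO₂ forcing: 5.35 × ln(384/300) = 5.35 × 0.246860 = 1.32070 W/m².
Set 0.036(√M − √743) = 1.32070: √M = 1.32070/0.036 + √743 = 36.6861 + 27.2580 = 63.9441.
M = (63.9441)² = 4088.85 ppb.

M ≈ 4089 ppb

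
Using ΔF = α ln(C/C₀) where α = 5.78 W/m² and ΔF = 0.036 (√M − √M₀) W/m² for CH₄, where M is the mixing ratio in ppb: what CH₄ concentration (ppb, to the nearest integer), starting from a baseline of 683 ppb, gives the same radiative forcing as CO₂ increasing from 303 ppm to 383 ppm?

CO₂ forcing: 5.78 × ln(383/303) = 5.78 × 0.234302 = 1.35427 W/m².
Set 0.036(√M − √683) = 1.35427: √M = 1.35427/0.036 + √683 = 37.6186 + 26.1343 = 63.7529.
M = (63.7529)² = 4064.43 ppb.

M ≈ 4064 ppb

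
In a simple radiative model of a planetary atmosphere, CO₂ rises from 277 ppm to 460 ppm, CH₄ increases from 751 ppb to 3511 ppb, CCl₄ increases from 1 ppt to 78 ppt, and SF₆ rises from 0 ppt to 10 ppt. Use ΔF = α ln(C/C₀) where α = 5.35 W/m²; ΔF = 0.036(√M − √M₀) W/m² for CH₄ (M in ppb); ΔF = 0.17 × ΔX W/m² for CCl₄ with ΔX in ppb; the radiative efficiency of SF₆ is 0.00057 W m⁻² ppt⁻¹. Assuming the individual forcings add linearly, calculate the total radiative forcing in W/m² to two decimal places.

CO₂: 5.35 × ln(460/277) = 5.35 × ln(1.66065) = 5.35 × 0.50721 = 2.7136 W/m².
CH₄: 0.036 × (√3511 − √751) = 0.036 × (59.2537 − 27.4044) = 0.036 × 31.8493 = 1.1466 W/m².
CCl₄: Δ = 78 − 1 = 77 ppt = 0.077 ppb; ΔF = 0.17 × 0.077 = 0.0131 W/m².
SF₆: ΔF = 0.00057 × (10 − 0) = 0.00057 × 10 = 0.0057 W/m².
Total ΔF = 2.7136 + 1.1466 + 0.0131 + 0.0057 = 3.8790 W/m².

ΔF = 3.88 W/m²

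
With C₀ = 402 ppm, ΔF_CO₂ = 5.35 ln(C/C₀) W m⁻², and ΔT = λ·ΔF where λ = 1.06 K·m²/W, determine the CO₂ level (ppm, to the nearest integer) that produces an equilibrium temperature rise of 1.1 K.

C ≈ 488 ppm

Required forcing: ΔF = ΔT/λ = 1.1/1.06 = 1.0377 W/m².
Then ln(C/402) = ΔF/5.35 = 1.0377/5.35 = 0.19396.
So C = 402 × e^0.19396 = 402 × 1.21405 = 488.05 ppm.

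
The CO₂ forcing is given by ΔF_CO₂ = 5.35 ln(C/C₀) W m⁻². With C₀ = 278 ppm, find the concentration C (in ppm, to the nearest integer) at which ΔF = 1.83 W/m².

Set 5.35 ln(C/278) = 1.83, so ln(C/278) = 1.83/5.35 = 0.34206.
Then C/278 = e^0.34206 = 1.40784, giving C = 278 × 1.40784 = 391.38 ppm.

C ≈ 391 ppm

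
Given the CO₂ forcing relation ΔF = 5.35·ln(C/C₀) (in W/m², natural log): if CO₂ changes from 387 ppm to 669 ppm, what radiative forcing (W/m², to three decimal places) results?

ΔF = 2.928 W/m²

CO₂: 5.35 × ln(669/387) = 5.35 × ln(1.72868) = 5.35 × 0.54736 = 2.9284 W/m².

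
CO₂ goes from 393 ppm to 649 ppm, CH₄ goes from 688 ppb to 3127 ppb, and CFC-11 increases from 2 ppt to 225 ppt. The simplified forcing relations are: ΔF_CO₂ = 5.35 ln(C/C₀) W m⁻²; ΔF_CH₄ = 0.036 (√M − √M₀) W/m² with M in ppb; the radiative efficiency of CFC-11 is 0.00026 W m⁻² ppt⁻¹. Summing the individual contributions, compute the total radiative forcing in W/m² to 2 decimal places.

CO₂: 5.35 × ln(649/393) = 5.35 × ln(1.65140) = 5.35 × 0.50162 = 2.6837 W/m².
CH₄: 0.036 × (√3127 − √688) = 0.036 × (55.9196 − 26.2298) = 0.036 × 29.6898 = 1.0688 W/m².
CFC-11: ΔF = 0.00026 × (225 − 2) = 0.00026 × 223 = 0.0580 W/m².
Total ΔF = 2.6837 + 1.0688 + 0.0580 = 3.8105 W/m².

ΔF = 3.81 W/m²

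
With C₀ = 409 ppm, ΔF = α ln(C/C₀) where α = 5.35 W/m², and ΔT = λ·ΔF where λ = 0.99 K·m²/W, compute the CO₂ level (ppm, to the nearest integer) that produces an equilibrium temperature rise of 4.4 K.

C ≈ 939 ppm

Required forcing: ΔF = ΔT/λ = 4.4/0.99 = 4.4444 W/m².
Then ln(C/409) = ΔF/5.35 = 4.4444/5.35 = 0.83073.
So C = 409 × e^0.83073 = 409 × 2.29499 = 938.65 ppm.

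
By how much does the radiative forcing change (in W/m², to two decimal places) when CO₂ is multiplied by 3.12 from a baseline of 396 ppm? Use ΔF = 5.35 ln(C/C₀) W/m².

ΔF = 6.09 W/m²

ΔF = 5.35 × ln(3.12) = 5.35 × 1.13783 = 6.0874 W/m².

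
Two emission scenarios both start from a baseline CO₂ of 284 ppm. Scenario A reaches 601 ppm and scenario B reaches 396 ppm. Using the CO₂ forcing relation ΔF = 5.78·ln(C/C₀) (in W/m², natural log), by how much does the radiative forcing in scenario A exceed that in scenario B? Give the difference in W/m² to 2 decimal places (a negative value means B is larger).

ΔF_A = 5.78 ln(601/284) = 5.78 × 0.74962 = 4.3328 W/m².
ΔF_B = 5.78 ln(396/284) = 5.78 × 0.33244 = 1.9215 W/m².
Difference: 4.3328 − 1.9215 = 2.4113 W/m².

ΔF_A − ΔF_B = 2.41 W/m²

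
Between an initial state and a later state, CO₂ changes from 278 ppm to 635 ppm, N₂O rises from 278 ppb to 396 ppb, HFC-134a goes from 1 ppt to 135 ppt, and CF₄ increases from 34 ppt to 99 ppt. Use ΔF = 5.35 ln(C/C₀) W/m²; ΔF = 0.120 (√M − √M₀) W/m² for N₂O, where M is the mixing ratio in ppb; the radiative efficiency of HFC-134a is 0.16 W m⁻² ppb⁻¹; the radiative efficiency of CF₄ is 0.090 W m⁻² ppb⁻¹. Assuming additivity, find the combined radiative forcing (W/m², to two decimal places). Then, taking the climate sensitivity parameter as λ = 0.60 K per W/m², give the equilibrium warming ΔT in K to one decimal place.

ΔF = 4.83 W/m²; ΔT = 2.9 K

CO₂: 5.35 × ln(635/278) = 5.35 × ln(2.28417) = 5.35 × 0.82600 = 4.4191 W/m².
N₂O: 0.120 × (√396 − √278) = 0.120 × (19.8997 − 16.6733) = 0.120 × 3.2264 = 0.3872 W/m².
HFC-134a: Δ = 135 − 1 = 134 ppt = 0.134 ppb; ΔF = 0.16 × 0.134 = 0.0214 W/m².
CF₄: Δ = 99 − 34 = 65 ppt = 0.065 ppb; ΔF = 0.090 × 0.065 = 0.0059 W/m².
Total ΔF = 4.4191 + 0.3872 + 0.0214 + 0.0059 = 4.8336 W/m².
ΔT = λ ΔF = 0.60 × 4.83 = 2.8980 K.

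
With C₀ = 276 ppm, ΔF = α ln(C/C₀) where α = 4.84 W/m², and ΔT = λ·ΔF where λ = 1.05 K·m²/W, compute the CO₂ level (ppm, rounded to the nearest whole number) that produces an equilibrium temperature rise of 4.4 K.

C ≈ 656 ppm

Required forcing: ΔF = ΔT/λ = 4.4/1.05 = 4.1905 W/m².
Then ln(C/276) = ΔF/4.84 = 4.1905/4.84 = 0.86581.
So C = 276 × e^0.86581 = 276 × 2.37693 = 656.03 ppm.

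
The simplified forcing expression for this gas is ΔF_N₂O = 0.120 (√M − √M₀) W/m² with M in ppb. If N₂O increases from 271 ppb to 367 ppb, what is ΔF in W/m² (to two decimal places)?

N₂O: 0.120 × (√367 − √271) = 0.120 × (19.1572 − 16.4621) = 0.120 × 2.6951 = 0.3234 W/m².

ΔF = 0.32 W/m²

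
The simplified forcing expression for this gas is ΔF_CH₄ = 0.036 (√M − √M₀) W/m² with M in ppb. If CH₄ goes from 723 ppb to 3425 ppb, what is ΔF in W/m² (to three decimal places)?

CH₄: 0.036 × (√3425 − √723) = 0.036 × (58.5235 − 26.8887) = 0.036 × 31.6348 = 1.1389 W/m².

ΔF = 1.139 W/m²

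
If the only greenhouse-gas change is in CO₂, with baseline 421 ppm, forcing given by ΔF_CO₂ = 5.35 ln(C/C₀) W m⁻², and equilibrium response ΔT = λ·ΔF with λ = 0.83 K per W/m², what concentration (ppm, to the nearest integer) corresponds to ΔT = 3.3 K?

C ≈ 885 ppm

Required forcing: ΔF = ΔT/λ = 3.3/0.83 = 3.9759 W/m².
Then ln(C/421) = ΔF/5.35 = 3.9759/5.35 = 0.74316.
So C = 421 × e^0.74316 = 421 × 2.10257 = 885.18 ppm.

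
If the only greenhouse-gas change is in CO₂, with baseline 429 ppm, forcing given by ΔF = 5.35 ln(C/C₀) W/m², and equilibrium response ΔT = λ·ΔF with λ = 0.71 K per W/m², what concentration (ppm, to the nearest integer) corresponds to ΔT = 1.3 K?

Required forcing: ΔF = ΔT/λ = 1.3/0.71 = 1.8310 W/m².
Then ln(C/429) = ΔF/5.35 = 1.8310/5.35 = 0.34224.
So C = 429 × e^0.34224 = 429 × 1.40810 = 604.07 ppm.

C ≈ 604 ppm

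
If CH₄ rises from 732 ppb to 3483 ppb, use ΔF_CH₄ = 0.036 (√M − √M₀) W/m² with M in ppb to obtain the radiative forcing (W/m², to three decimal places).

CH₄: 0.036 × (√3483 − √732) = 0.036 × (59.0169 − 27.0555) = 0.036 × 31.9614 = 1.1506 W/m².

ΔF = 1.151 W/m²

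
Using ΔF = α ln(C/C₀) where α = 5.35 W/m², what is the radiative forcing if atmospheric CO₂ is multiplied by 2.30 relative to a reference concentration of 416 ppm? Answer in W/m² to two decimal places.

ΔF = 5.35 × ln(2.30) = 5.35 × 0.83291 = 4.4561 W/m².

ΔF = 4.46 W/m²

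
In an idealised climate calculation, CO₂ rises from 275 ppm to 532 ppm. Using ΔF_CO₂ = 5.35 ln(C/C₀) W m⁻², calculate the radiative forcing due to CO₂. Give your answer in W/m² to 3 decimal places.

ΔF = 3.530 W/m²

CO₂ absorption bands are partially saturated, so forcing scales with the logarithm of the concentration ratio.
CO₂: 5.35 × ln(532/275) = 5.35 × ln(1.93455) = 5.35 × 0.65987 = 3.5303 W/m².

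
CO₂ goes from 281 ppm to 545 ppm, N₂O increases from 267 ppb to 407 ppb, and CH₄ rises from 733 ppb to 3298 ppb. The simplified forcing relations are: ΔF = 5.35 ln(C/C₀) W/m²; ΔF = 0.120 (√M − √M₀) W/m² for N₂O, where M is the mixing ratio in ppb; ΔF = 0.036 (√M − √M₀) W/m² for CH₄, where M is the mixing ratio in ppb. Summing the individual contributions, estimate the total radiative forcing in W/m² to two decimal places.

CO₂: 5.35 × ln(545/281) = 5.35 × ln(1.93950) = 5.35 × 0.66243 = 3.5440 W/m².
N₂O: 0.120 × (√407 − √267) = 0.120 × (20.1742 − 16.3401) = 0.120 × 3.8341 = 0.4601 W/m².
CH₄: 0.036 × (√3298 − √733) = 0.036 × (57.4282 − 27.0740) = 0.036 × 30.3542 = 1.0928 W/m².
Total ΔF = 3.5440 + 0.4601 + 1.0928 = 5.0969 W/m².

ΔF = 5.10 W/m²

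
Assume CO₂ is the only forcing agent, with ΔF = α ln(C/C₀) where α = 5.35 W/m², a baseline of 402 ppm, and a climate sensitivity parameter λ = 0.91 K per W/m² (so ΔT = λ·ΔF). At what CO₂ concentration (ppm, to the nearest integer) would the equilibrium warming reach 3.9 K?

C ≈ 896 ppm

Required forcing: ΔF = ΔT/λ = 3.9/0.91 = 4.2857 W/m².
Then ln(C/402) = ΔF/5.35 = 4.2857/5.35 = 0.80107.
So C = 402 × e^0.80107 = 402 × 2.22792 = 895.62 ppm.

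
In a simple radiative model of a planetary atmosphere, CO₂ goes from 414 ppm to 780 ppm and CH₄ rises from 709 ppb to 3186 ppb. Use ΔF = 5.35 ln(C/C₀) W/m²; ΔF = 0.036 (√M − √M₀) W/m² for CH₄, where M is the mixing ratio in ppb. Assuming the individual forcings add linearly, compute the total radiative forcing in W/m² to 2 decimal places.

CO₂: 5.35 × ln(780/414) = 5.35 × ln(1.88406) = 5.35 × 0.63343 = 3.3889 W/m².
CH₄: 0.036 × (√3186 − √709) = 0.036 × (56.4447 − 26.6271) = 0.036 × 29.8176 = 1.0734 W/m².
Total ΔF = 3.3889 + 1.0734 = 4.4623 W/m².

ΔF = 4.46 W/m²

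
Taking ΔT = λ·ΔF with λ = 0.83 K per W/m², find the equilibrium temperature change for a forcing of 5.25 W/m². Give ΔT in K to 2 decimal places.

ΔT = λ ΔF = 0.83 × 5.25 = 4.3575 K.

ΔT = 4.36 K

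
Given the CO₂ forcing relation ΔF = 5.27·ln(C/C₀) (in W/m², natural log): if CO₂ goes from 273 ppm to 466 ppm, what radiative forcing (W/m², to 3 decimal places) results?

ΔF = 2.818 W/m²

CO₂ absorption bands are partially saturated, so forcing scales with the logarithm of the concentration ratio.
CO₂: 5.27 × ln(466/273) = 5.27 × ln(1.70696) = 5.27 × 0.53471 = 2.8179 W/m².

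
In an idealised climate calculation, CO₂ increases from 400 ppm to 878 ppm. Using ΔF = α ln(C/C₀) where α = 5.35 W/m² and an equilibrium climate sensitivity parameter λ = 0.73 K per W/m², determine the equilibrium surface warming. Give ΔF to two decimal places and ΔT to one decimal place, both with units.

ΔF = 4.21 W/m²; ΔT = 3.1 K

CO₂: 5.35 × ln(878/400) = 5.35 × ln(2.19500) = 5.35 × 0.78618 = 4.2061 W/m².
ΔT = λ ΔF = 0.73 × 4.21 = 3.0733 K.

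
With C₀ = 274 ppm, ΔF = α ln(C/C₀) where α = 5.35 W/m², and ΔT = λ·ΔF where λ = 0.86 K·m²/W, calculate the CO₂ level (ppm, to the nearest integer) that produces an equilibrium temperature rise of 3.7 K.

Required forcing: ΔF = ΔT/λ = 3.7/0.86 = 4.3023 W/m².
Then ln(C/274) = ΔF/5.35 = 4.3023/5.35 = 0.80417.
So C = 274 × e^0.80417 = 274 × 2.23484 = 612.35 ppm.

C ≈ 612 ppm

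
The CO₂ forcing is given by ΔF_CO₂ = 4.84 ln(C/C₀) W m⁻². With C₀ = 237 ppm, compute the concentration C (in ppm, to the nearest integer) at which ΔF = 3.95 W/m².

C ≈ 536 ppm

Set 4.84 ln(C/237) = 3.95, so ln(C/237) = 3.95/4.84 = 0.81612.
Then C/237 = e^0.81612 = 2.26171, giving C = 237 × 2.26171 = 536.03 ppm.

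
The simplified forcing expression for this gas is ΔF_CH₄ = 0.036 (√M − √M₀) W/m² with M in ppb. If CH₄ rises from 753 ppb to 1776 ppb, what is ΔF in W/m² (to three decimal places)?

ΔF = 0.529 W/m²

CH₄: 0.036 × (√1776 − √753) = 0.036 × (42.1426 − 27.4408) = 0.036 × 14.7018 = 0.5293 W/m².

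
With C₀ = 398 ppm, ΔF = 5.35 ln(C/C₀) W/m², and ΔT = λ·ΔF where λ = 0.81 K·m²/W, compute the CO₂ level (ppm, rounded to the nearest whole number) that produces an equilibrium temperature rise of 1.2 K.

C ≈ 525 ppm

Required forcing: ΔF = ΔT/λ = 1.2/0.81 = 1.4815 W/m².
Then ln(C/398) = ΔF/5.35 = 1.4815/5.35 = 0.27692.
So C = 398 × e^0.27692 = 398 × 1.31906 = 524.99 ppm.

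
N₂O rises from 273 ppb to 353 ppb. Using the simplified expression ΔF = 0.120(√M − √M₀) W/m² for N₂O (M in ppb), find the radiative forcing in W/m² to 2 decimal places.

N₂O: 0.120 × (√353 − √273) = 0.120 × (18.7883 − 16.5227) = 0.120 × 2.2656 = 0.2719 W/m².

ΔF = 0.27 W/m²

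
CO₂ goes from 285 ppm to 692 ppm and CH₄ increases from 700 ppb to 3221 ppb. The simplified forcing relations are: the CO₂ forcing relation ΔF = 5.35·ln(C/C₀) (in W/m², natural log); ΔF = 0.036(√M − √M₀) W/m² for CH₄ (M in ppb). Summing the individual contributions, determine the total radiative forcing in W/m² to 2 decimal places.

ΔF = 5.84 W/m²

CO₂: 5.35 × ln(692/285) = 5.35 × ln(2.42807) = 5.35 × 0.88710 = 4.7460 W/m².
CH₄: 0.036 × (√3221 − √700) = 0.036 × (56.7539 − 26.4575) = 0.036 × 30.2964 = 1.0907 W/m².
Total ΔF = 4.7460 + 1.0907 = 5.8367 W/m².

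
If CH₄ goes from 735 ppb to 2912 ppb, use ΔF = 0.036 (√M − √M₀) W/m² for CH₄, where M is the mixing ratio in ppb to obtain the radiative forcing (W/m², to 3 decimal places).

CH₄: 0.036 × (√2912 − √735) = 0.036 × (53.9630 − 27.1109) = 0.036 × 26.8521 = 0.9667 W/m².

ΔF = 0.967 W/m²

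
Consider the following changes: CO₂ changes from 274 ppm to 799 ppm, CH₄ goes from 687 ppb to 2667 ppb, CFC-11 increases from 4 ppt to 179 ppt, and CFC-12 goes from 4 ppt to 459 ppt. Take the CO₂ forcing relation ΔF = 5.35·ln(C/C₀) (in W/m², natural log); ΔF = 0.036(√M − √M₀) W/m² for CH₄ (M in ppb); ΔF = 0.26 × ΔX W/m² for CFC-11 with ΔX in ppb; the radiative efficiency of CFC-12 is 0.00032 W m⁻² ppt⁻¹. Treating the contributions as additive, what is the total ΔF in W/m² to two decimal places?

ΔF = 6.83 W/m²

CO₂: 5.35 × ln(799/274) = 5.35 × ln(2.91606) = 5.35 × 1.07023 = 5.7257 W/m².
CH₄: 0.036 × (√2667 − √687) = 0.036 × (51.6430 − 26.2107) = 0.036 × 25.4323 = 0.9156 W/m².
CFC-11: Δ = 179 − 4 = 175 ppt = 0.175 ppb; ΔF = 0.26 × 0.175 = 0.0455 W/m².
CFC-12: ΔF = 0.00032 × (459 − 4) = 0.00032 × 455 = 0.1456 W/m².
Total ΔF = 5.7257 + 0.9156 + 0.0455 + 0.1456 = 6.8324 W/m².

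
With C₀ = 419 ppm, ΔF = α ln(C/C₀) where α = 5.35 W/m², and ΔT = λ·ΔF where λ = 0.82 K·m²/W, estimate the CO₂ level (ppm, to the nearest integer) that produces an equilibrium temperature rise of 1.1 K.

C ≈ 538 ppm

Required forcing: ΔF = ΔT/λ = 1.1/0.82 = 1.3415 W/m².
Then ln(C/419) = ΔF/5.35 = 1.3415/5.35 = 0.25075.
So C = 419 × e^0.25075 = 419 × 1.28499 = 538.41 ppm.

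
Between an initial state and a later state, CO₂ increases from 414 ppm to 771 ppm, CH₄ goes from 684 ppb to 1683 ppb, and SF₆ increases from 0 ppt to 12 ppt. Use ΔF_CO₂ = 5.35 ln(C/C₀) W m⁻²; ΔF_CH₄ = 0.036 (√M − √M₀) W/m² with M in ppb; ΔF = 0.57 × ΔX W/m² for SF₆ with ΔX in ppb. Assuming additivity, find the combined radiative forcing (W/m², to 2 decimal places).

ΔF = 3.87 W/m²

CO₂: 5.35 × ln(771/414) = 5.35 × ln(1.86232) = 5.35 × 0.62182 = 3.3267 W/m².
CH₄: 0.036 × (√1683 − √684) = 0.036 × (41.0244 − 26.1534) = 0.036 × 14.8710 = 0.5354 W/m².
SF₆: Δ = 12 − 0 = 12 ppt = 0.012 ppb; ΔF = 0.57 × 0.012 = 0.0068 W/m².
Total ΔF = 3.3267 + 0.5354 + 0.0068 = 3.8689 W/m².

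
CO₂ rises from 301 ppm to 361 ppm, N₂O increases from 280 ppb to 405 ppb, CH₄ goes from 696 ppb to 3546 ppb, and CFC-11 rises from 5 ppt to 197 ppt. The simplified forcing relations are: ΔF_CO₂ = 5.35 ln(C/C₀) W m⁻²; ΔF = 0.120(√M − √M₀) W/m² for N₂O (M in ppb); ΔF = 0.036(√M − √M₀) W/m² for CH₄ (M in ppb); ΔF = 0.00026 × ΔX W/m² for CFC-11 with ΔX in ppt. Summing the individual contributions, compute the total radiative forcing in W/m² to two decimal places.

CO₂: 5.35 × ln(361/301) = 5.35 × ln(1.19934) = 5.35 × 0.18177 = 0.9725 W/m².
N₂O: 0.120 × (√405 − √280) = 0.120 × (20.1246 − 16.7332) = 0.120 × 3.3914 = 0.4070 W/m².
CH₄: 0.036 × (√3546 − √696) = 0.036 × (59.5483 − 26.3818) = 0.036 × 33.1665 = 1.1940 W/m².
CFC-11: ΔF = 0.00026 × (197 − 5) = 0.00026 × 192 = 0.0499 W/m².
Total ΔF = 0.9725 + 0.4070 + 1.1940 + 0.0499 = 2.6234 W/m².

ΔF = 2.62 W/m²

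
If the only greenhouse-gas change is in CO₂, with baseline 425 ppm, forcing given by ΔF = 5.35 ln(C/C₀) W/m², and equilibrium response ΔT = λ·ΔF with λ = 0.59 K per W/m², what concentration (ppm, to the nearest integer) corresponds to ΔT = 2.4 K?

Required forcing: ΔF = ΔT/λ = 2.4/0.59 = 4.0678 W/m².
Then ln(C/425) = ΔF/5.35 = 4.0678/5.35 = 0.76034.
So C = 425 × e^0.76034 = 425 × 2.13900 = 909.08 ppm.

C ≈ 909 ppm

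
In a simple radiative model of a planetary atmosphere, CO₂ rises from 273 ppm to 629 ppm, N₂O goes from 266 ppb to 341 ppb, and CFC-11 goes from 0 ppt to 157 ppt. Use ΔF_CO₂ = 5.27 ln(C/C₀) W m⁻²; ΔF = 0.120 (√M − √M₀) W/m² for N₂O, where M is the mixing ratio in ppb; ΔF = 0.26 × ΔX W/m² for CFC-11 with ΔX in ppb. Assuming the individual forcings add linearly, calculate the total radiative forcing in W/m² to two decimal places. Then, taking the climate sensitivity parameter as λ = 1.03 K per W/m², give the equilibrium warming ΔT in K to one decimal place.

CO₂: 5.27 × ln(629/273) = 5.27 × ln(2.30403) = 5.27 × 0.83466 = 4.3987 W/m².
N₂O: 0.120 × (√341 − √266) = 0.120 × (18.4662 − 16.3095) = 0.120 × 2.1567 = 0.2588 W/m².
CFC-11: Δ = 157 − 0 = 157 ppt = 0.157 ppb; ΔF = 0.26 × 0.157 = 0.0408 W/m².
Total ΔF = 4.3987 + 0.2588 + 0.0408 = 4.6983 W/m².
ΔT = λ ΔF = 1.03 × 4.70 = 4.8410 K.

ΔF = 4.70 W/m²; ΔT = 4.8 K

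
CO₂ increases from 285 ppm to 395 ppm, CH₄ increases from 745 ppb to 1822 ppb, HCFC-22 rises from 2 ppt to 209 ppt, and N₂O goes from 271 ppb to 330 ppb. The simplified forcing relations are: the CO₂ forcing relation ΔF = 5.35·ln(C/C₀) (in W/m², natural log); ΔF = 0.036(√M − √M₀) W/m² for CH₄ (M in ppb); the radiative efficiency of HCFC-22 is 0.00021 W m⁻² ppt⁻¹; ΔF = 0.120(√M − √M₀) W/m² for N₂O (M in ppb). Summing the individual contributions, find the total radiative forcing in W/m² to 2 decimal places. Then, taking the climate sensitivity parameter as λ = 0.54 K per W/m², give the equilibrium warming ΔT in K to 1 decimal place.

ΔF = 2.55 W/m²; ΔT = 1.4 K

CO₂: 5.35 × ln(395/285) = 5.35 × ln(1.38596) = 5.35 × 0.32639 = 1.7462 W/m².
CH₄: 0.036 × (√1822 − √745) = 0.036 × (42.6849 − 27.2947) = 0.036 × 15.3902 = 0.5540 W/m².
HCFC-22: ΔF = 0.00021 × (209 − 2) = 0.00021 × 207 = 0.0435 W/m².
N₂O: 0.120 × (√330 − √271) = 0.120 × (18.1659 − 16.4621) = 0.120 × 1.7038 = 0.2045 W/m².
Total ΔF = 1.7462 + 0.5540 + 0.0435 + 0.2045 = 2.5482 W/m².
ΔT = λ ΔF = 0.54 × 2.55 = 1.3770 K.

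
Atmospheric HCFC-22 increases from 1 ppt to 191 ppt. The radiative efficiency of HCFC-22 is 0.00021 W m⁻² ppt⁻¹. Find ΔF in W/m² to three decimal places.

HCFC-22: ΔF = 0.00021 × (191 − 1) = 0.00021 × 190 = 0.0399 W/m².

ΔF = 0.040 W/m²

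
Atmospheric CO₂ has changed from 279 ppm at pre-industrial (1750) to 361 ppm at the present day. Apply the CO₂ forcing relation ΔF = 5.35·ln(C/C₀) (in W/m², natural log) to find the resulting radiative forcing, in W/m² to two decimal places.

CO₂: 5.35 × ln(361/279) = 5.35 × ln(1.29391) = 5.35 × 0.25767 = 1.3785 W/m².

ΔF = 1.38 W/m²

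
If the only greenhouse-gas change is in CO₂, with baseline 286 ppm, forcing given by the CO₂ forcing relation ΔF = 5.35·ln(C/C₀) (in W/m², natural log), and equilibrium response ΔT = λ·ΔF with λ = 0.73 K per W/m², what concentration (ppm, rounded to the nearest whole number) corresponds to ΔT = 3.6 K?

Required forcing: ΔF = ΔT/λ = 3.6/0.73 = 4.9315 W/m².
Then ln(C/286) = ΔF/5.35 = 4.9315/5.35 = 0.92178.
So C = 286 × e^0.92178 = 286 × 2.51376 = 718.94 ppm.

C ≈ 719 ppm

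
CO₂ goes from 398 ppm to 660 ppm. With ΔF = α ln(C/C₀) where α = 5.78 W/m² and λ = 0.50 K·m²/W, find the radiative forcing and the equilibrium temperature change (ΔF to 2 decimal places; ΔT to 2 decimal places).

ΔF = 2.92 W/m²; ΔT = 1.46 K

CO₂: 5.78 × ln(660/398) = 5.78 × ln(1.65829) = 5.78 × 0.50579 = 2.9235 W/m².
ΔT = λ ΔF = 0.50 × 2.92 = 1.4600 K.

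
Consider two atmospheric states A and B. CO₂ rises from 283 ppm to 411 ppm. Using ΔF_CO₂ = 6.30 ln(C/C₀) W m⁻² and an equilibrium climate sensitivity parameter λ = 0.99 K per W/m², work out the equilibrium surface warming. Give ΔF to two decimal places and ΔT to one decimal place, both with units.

CO₂: 6.30 × ln(411/283) = 6.30 × ln(1.45230) = 6.30 × 0.37315 = 2.3508 W/m².
ΔT = λ ΔF = 0.99 × 2.35 = 2.3265 K.

ΔF = 2.35 W/m²; ΔT = 2.3 K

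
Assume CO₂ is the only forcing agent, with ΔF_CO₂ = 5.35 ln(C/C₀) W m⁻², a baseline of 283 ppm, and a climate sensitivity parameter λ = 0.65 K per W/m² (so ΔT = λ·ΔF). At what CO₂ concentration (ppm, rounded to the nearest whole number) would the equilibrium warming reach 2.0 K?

Required forcing: ΔF = ΔT/λ = 2.0/0.65 = 3.0769 W/m².
Then ln(C/283) = ΔF/5.35 = 3.0769/5.35 = 0.57512.
So C = 283 × e^0.57512 = 283 × 1.77734 = 502.99 ppm.

C ≈ 503 ppm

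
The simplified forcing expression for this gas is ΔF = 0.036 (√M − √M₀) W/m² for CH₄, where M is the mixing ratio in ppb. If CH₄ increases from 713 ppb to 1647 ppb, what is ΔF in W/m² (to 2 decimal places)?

ΔF = 0.50 W/m²

CH₄: 0.036 × (√1647 − √713) = 0.036 × (40.5832 − 26.7021) = 0.036 × 13.8811 = 0.4997 W/m².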